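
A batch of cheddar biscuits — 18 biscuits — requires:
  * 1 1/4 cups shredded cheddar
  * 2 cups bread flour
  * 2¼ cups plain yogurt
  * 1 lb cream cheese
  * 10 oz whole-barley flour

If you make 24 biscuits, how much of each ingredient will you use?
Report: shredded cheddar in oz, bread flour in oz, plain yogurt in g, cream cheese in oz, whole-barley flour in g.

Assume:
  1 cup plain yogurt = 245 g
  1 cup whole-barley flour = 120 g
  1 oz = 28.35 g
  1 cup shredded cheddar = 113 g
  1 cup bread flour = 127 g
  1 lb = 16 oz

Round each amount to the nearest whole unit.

shredded cheddar: 7 oz; bread flour: 12 oz; plain yogurt: 735 g; cream cheese: 21 oz; whole-barley flour: 378 g

Scaling factor: 24/18 = 4/3.
shredded cheddar: 1.25 cup × 4/3 × 113 g/cup ÷ 28.35 g/oz ≈ 7 oz
bread flour: 2 cup × 4/3 × 127 g/cup ÷ 28.35 g/oz ≈ 12 oz
plain yogurt: 2.25 cup × 4/3 × 245 g/cup = 735 g
cream cheese: 1 lb × 4/3 × 16 oz/lb ≈ 21 oz
whole-barley flour: 10 oz × 4/3 × 28.35 g/oz = 378 g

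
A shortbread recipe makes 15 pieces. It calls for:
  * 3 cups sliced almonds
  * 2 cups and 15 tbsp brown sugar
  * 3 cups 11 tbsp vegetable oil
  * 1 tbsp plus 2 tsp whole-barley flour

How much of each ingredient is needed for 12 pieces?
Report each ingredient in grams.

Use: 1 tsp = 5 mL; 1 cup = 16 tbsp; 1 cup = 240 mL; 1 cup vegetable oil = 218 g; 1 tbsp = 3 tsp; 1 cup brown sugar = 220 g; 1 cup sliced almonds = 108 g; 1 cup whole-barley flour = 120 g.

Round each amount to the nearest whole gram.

Scaling factor: 12/15 = 4/5 = 0.8.
sliced almonds: 3 cup × 4/5 × 108 g/cup ≈ 259 g
brown sugar: (2 cup + 15 tbsp = 2.9375 cup) × 4/5 × 220 g/cup = 517 g
vegetable oil: (3 cup + 11 tbsp = 3.6875 cup) × 4/5 × 218 g/cup ≈ 643 g
whole-barley flour: (1 tbsp + 2 tsp = 5/3 tbsp) × 4/5 ÷ 16 tbsp/cup × 120 g/cup = 10 g

sliced almonds: 259 g; brown sugar: 517 g; vegetable oil: 643 g; whole-barley flour: 10 g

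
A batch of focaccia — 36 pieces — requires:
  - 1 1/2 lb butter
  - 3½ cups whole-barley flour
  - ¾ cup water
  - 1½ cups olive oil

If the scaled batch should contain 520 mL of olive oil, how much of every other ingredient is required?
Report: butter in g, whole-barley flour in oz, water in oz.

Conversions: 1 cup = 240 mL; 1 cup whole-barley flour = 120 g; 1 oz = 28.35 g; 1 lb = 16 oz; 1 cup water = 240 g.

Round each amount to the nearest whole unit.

The original recipe has 360 mL of olive oil, so the scaling factor is 520 ÷ 360 = 13/9.
butter: 1.5 lb × 13/9 × 16 oz/lb × 28.35 g/oz ≈ 983 g
whole-barley flour: 3.5 cup × 13/9 × 120 g/cup ÷ 28.35 g/oz ≈ 21 oz
water: 0.75 cup × 13/9 × 240 g/cup ÷ 28.35 g/oz ≈ 9 oz

butter: 983 g; whole-barley flour: 21 oz; water: 9 oz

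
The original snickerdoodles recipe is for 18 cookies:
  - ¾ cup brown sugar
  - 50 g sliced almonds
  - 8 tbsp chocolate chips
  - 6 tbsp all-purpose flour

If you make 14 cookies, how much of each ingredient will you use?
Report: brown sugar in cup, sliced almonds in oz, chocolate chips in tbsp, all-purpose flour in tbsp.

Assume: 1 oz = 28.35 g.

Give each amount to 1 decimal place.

Scaling factor: 14/18 = 7/9.
brown sugar: 0.75 cup × 7/9 ≈ 0.6 cup
sliced almonds: 50 g × 7/9 ÷ 28.35 g/oz ≈ 1.4 oz
chocolate chips: 8 tbsp × 7/9 ≈ 6.2 tbsp
all-purpose flour: 6 tbsp × 7/9 ≈ 4.7 tbsp

brown sugar: 0.6 cup; sliced almonds: 1.4 oz; chocolate chips: 6.2 tbsp; all-purpose flour: 4.7 tbsp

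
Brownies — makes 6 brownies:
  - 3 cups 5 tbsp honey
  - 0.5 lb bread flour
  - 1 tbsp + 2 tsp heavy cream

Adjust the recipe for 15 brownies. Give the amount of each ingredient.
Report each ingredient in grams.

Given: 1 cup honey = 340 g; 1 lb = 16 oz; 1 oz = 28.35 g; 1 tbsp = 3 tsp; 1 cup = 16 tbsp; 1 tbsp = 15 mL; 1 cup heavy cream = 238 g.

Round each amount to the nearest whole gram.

honey: 2816 g; bread flour: 567 g; heavy cream: 62 g

Scaling factor: 15/6 = 5/2 = 2.5.
honey: (3 cup + 5 tbsp = 3.3125 cup) × 5/2 × 340 g/cup ≈ 2816 g
bread flour: 0.5 lb × 5/2 × 16 oz/lb × 28.35 g/oz = 567 g
heavy cream: (1 tbsp + 2 tsp = 5/3 tbsp) × 5/2 ÷ 16 tbsp/cup × 238 g/cup ≈ 62 g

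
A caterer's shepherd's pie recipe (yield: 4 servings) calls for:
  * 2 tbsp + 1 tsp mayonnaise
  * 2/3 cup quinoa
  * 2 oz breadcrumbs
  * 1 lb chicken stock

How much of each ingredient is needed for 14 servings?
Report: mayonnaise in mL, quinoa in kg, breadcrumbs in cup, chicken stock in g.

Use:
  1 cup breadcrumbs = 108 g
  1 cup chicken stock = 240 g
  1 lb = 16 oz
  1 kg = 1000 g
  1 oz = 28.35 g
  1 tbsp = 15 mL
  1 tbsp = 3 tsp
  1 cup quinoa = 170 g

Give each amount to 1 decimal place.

mayonnaise: 122.5 mL; quinoa: 0.4 kg; breadcrumbs: 1.8 cup; chicken stock: 1587.6 g

Scaling factor: 14/4 = 7/2 = 3.5.
mayonnaise: (2 tbsp + 1 tsp = 7/3 tbsp) × 7/2 × 15 mL/tbsp = 122.5 mL
quinoa: 2/3 cup × 7/2 × 170 g/cup ÷ 1000 g/kg ≈ 0.4 kg
breadcrumbs: 2 oz × 7/2 × 28.35 g/oz ÷ 108 g/cup ≈ 1.8 cup
chicken stock: 1 lb × 7/2 × 16 oz/lb × 28.35 g/oz = 1587.6 g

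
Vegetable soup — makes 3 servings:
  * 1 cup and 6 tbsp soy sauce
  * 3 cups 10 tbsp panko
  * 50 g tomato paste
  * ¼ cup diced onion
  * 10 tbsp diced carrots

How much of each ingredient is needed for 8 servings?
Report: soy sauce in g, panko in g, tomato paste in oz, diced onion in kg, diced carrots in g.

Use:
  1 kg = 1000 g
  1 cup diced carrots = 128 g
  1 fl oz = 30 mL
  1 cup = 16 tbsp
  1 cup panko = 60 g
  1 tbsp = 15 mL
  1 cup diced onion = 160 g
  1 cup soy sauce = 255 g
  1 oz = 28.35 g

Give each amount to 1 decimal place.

soy sauce: 935.0 g; panko: 580.0 g; tomato paste: 4.7 oz; diced onion: 0.1 kg; diced carrots: 213.3 g

Scaling factor: 8/3.
soy sauce: (1 cup + 6 tbsp = 1.375 cup) × 8/3 × 255 g/cup = 935.0 g
panko: (3 cup + 10 tbsp = 3.625 cup) × 8/3 × 60 g/cup = 580.0 g
tomato paste: 50 g × 8/3 ÷ 28.35 g/oz ≈ 4.7 oz
diced onion: 0.25 cup × 8/3 × 160 g/cup ÷ 1000 g/kg ≈ 0.1 kg
diced carrots: 10 tbsp × 8/3 ÷ 16 tbsp/cup × 128 g/cup ≈ 213.3 g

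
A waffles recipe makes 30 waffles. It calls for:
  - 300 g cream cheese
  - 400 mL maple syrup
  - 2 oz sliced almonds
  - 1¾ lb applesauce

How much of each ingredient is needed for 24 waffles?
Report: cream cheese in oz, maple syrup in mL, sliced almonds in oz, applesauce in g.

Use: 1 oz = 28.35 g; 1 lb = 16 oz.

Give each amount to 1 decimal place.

Scaling factor: 24/30 = 4/5 = 0.8.
cream cheese: 300 g × 4/5 ÷ 28.35 g/oz ≈ 8.5 oz
maple syrup: 400 mL × 4/5 = 320.0 mL
sliced almonds: 2 oz × 4/5 = 1.6 oz
applesauce: 1.75 lb × 4/5 × 16 oz/lb × 28.35 g/oz ≈ 635.0 g

cream cheese: 8.5 oz; maple syrup: 320.0 mL; sliced almonds: 1.6 oz; applesauce: 635.0 g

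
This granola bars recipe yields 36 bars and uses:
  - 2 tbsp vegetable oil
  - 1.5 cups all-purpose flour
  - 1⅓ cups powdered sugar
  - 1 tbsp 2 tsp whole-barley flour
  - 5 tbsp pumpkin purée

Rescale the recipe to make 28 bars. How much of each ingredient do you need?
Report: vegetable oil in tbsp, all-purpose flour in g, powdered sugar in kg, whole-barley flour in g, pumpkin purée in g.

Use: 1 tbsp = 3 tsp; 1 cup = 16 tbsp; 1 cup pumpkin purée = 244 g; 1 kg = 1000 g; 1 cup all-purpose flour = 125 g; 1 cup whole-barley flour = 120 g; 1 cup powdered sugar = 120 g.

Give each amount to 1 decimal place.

Scaling factor: 28/36 = 7/9.
vegetable oil: 2 tbsp × 7/9 ≈ 1.6 tbsp
all-purpose flour: 1.5 cup × 7/9 × 125 g/cup ≈ 145.8 g
powdered sugar: 4/3 cup × 7/9 × 120 g/cup ÷ 1000 g/kg ≈ 0.1 kg
whole-barley flour: (1 tbsp + 2 tsp = 5/3 tbsp) × 7/9 ÷ 16 tbsp/cup × 120 g/cup ≈ 9.7 g
pumpkin purée: 5 tbsp × 7/9 ÷ 16 tbsp/cup × 244 g/cup ≈ 59.3 g

vegetable oil: 1.6 tbsp; all-purpose flour: 145.8 g; powdered sugar: 0.1 kg; whole-barley flour: 9.7 g; pumpkin purée: 59.3 g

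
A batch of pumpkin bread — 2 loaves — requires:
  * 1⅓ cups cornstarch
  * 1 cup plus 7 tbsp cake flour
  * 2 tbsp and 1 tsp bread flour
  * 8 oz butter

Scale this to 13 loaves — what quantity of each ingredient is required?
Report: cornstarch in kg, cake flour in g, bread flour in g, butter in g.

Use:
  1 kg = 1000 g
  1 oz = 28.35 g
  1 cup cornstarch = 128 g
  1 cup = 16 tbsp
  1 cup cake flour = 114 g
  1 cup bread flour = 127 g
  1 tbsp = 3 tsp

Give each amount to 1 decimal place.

Scaling factor: 13/2 = 6.5.
cornstarch: 4/3 cup × 13/2 × 128 g/cup ÷ 1000 g/kg ≈ 1.1 kg
cake flour: (1 cup + 7 tbsp = 1.4375 cup) × 13/2 × 114 g/cup ≈ 1065.2 g
bread flour: (2 tbsp + 1 tsp = 7/3 tbsp) × 13/2 ÷ 16 tbsp/cup × 127 g/cup ≈ 120.4 g
butter: 8 oz × 13/2 × 28.35 g/oz = 1474.2 g

cornstarch: 1.1 kg; cake flour: 1065.2 g; bread flour: 120.4 g; butter: 1474.2 g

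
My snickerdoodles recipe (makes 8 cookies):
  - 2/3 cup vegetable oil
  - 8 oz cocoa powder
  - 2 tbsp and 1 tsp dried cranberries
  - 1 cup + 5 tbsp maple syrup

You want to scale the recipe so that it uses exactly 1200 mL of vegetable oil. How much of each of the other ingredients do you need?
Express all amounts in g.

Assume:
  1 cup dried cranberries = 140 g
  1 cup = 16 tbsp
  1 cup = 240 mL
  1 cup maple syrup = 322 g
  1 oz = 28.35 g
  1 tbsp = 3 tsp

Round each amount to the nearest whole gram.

cocoa powder: 1701 g; dried cranberries: 153 g; maple syrup: 3170 g

The original recipe has 160 mL of vegetable oil, so the scaling factor is 1200 ÷ 160 = 15/2 = 7.5.
cocoa powder: 8 oz × 15/2 × 28.35 g/oz = 1701 g
dried cranberries: (2 tbsp + 1 tsp = 7/3 tbsp) × 15/2 ÷ 16 tbsp/cup × 140 g/cup ≈ 153 g
maple syrup: (1 cup + 5 tbsp = 1.3125 cup) × 15/2 × 322 g/cup ≈ 3170 g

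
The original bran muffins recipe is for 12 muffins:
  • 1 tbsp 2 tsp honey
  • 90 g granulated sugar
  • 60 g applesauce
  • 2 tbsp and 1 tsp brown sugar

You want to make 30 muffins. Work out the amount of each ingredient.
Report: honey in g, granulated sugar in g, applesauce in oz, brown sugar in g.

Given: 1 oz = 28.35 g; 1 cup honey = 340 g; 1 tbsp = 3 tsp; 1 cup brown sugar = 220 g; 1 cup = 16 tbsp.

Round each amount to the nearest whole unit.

honey: 89 g; granulated sugar: 225 g; applesauce: 5 oz; brown sugar: 80 g

Scaling factor: 30/12 = 5/2 = 2.5.
honey: (1 tbsp + 2 tsp = 5/3 tbsp) × 5/2 ÷ 16 tbsp/cup × 340 g/cup ≈ 89 g
granulated sugar: 90 g × 5/2 = 225 g
applesauce: 60 g × 5/2 ÷ 28.35 g/oz ≈ 5 oz
brown sugar: (2 tbsp + 1 tsp = 7/3 tbsp) × 5/2 ÷ 16 tbsp/cup × 220 g/cup ≈ 80 g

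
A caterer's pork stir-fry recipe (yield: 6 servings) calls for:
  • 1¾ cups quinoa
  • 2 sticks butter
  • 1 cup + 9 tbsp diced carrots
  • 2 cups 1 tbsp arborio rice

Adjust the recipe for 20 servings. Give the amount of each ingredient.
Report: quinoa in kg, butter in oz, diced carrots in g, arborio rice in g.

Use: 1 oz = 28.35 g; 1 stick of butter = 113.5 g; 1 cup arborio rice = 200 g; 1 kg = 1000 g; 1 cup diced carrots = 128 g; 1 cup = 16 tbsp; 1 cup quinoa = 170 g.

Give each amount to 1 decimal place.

quinoa: 1.0 kg; butter: 26.7 oz; diced carrots: 666.7 g; arborio rice: 1375.0 g

Scaling factor: 20/6 = 10/3.
quinoa: 1.75 cup × 10/3 × 170 g/cup ÷ 1000 g/kg ≈ 1.0 kg
butter: 2 stick × 10/3 × 113.5 g/stick ÷ 28.35 g/oz ≈ 26.7 oz
diced carrots: (1 cup + 9 tbsp = 1.5625 cup) × 10/3 × 128 g/cup ≈ 666.7 g
arborio rice: (2 cup + 1 tbsp = 2.0625 cup) × 10/3 × 200 g/cup = 1375.0 g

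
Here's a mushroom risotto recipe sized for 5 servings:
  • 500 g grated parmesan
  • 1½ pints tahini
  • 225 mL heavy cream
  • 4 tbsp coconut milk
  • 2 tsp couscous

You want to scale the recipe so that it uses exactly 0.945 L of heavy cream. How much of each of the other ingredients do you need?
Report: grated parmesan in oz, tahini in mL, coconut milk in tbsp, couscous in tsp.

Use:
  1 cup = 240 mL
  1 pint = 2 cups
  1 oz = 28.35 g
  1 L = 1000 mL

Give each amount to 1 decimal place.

The original recipe has 0.225 L of heavy cream, so the scaling factor is 0.945 ÷ 0.225 = 21/5 = 4.2.
grated parmesan: 500 g × 21/5 ÷ 28.35 g/oz ≈ 74.1 oz
tahini: 1.5 pint × 21/5 × 2 cup/pint × 240 mL/cup = 3024.0 mL
coconut milk: 4 tbsp × 21/5 = 16.8 tbsp
couscous: 2 tsp × 21/5 = 8.4 tsp

grated parmesan: 74.1 oz; tahini: 3024.0 mL; coconut milk: 16.8 tbsp; couscous: 8.4 tsp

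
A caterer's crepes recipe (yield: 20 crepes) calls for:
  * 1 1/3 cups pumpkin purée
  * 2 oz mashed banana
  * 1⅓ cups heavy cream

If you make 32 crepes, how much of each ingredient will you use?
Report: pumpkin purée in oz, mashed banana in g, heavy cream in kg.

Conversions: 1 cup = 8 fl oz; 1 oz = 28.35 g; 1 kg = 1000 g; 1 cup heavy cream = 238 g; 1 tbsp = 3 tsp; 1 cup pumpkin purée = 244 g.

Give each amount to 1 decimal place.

Scaling factor: 32/20 = 8/5 = 1.6.
pumpkin purée: 4/3 cup × 8/5 × 244 g/cup ÷ 28.35 g/oz ≈ 18.4 oz
mashed banana: 2 oz × 8/5 × 28.35 g/oz ≈ 90.7 g
heavy cream: 4/3 cup × 8/5 × 238 g/cup ÷ 1000 g/kg ≈ 0.5 kg

pumpkin purée: 18.4 oz; mashed banana: 90.7 g; heavy cream: 0.5 kg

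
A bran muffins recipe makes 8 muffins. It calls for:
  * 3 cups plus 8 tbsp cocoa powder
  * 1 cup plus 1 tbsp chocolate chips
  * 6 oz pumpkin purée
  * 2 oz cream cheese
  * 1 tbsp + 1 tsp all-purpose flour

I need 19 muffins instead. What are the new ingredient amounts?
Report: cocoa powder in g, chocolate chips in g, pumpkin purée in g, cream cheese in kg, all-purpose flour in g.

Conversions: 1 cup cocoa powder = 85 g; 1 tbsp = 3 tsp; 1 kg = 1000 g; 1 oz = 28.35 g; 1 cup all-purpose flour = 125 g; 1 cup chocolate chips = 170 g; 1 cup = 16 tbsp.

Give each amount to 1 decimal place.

Scaling factor: 19/8 = 2.375.
cocoa powder: (3 cup + 8 tbsp = 3.5 cup) × 19/8 × 85 g/cup ≈ 706.6 g
chocolate chips: (1 cup + 1 tbsp = 1.0625 cup) × 19/8 × 170 g/cup ≈ 429.0 g
pumpkin purée: 6 oz × 19/8 × 28.35 g/oz ≈ 404.0 g
cream cheese: 2 oz × 19/8 × 28.35 g/oz ÷ 1000 g/kg ≈ 0.1 kg
all-purpose flour: (1 tbsp + 1 tsp = 4/3 tbsp) × 19/8 ÷ 16 tbsp/cup × 125 g/cup ≈ 24.7 g

cocoa powder: 706.6 g; chocolate chips: 429.0 g; pumpkin purée: 404.0 g; cream cheese: 0.1 kg; all-purpose flour: 24.7 g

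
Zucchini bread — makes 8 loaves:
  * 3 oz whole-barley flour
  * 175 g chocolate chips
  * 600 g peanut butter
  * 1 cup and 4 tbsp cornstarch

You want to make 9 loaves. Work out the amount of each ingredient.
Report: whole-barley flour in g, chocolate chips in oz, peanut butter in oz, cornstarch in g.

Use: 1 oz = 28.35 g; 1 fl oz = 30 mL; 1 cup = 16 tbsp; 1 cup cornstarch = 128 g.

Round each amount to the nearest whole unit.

Scaling factor: 9/8 = 1.125.
whole-barley flour: 3 oz × 9/8 × 28.35 g/oz ≈ 96 g
chocolate chips: 175 g × 9/8 ÷ 28.35 g/oz ≈ 7 oz
peanut butter: 600 g × 9/8 ÷ 28.35 g/oz ≈ 24 oz
cornstarch: (1 cup + 4 tbsp = 1.25 cup) × 9/8 × 128 g/cup = 180 g

whole-barley flour: 96 g; chocolate chips: 7 oz; peanut butter: 24 oz; cornstarch: 180 g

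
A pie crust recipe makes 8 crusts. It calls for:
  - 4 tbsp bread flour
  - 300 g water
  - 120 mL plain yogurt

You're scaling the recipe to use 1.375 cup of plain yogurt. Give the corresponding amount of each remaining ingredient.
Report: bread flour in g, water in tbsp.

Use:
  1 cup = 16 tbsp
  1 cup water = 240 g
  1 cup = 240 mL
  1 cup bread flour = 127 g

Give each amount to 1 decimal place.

The original recipe has 0.5 cup of plain yogurt, so the scaling factor is 1.375 ÷ 0.5 = 11/4 = 2.75.
bread flour: 4 tbsp × 11/4 ÷ 16 tbsp/cup × 127 g/cup ≈ 87.3 g
water: 300 g × 11/4 ÷ 240 g/cup × 16 tbsp/cup = 55.0 tbsp

bread flour: 87.3 g; water: 55.0 tbsp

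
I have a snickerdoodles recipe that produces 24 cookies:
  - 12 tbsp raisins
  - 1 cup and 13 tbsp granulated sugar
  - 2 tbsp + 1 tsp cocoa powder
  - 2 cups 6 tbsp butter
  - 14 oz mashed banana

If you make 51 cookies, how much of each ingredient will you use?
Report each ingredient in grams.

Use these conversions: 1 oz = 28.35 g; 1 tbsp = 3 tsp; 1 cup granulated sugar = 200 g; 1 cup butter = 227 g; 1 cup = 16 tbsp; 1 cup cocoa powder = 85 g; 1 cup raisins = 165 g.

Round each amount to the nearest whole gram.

Scaling factor: 51/24 = 17/8 = 2.125.
raisins: 12 tbsp × 17/8 ÷ 16 tbsp/cup × 165 g/cup ≈ 263 g
granulated sugar: (1 cup + 13 tbsp = 1.8125 cup) × 17/8 × 200 g/cup ≈ 770 g
cocoa powder: (2 tbsp + 1 tsp = 7/3 tbsp) × 17/8 ÷ 16 tbsp/cup × 85 g/cup ≈ 26 g
butter: (2 cup + 6 tbsp = 2.375 cup) × 17/8 × 227 g/cup ≈ 1146 g
mashed banana: 14 oz × 17/8 × 28.35 g/oz ≈ 843 g

raisins: 263 g; granulated sugar: 770 g; cocoa powder: 26 g; butter: 1146 g; mashed banana: 843 g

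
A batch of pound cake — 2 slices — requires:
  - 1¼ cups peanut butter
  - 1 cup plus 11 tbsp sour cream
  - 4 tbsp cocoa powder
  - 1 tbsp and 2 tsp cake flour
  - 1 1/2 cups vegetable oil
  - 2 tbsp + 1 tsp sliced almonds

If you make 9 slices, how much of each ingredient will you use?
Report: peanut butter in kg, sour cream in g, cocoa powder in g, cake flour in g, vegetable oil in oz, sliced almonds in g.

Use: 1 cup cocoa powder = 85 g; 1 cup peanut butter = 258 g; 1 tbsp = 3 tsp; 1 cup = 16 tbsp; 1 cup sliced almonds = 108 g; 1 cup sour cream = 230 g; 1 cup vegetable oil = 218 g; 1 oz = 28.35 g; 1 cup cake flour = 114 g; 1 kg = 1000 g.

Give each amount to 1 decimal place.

peanut butter: 1.5 kg; sour cream: 1746.6 g; cocoa powder: 95.6 g; cake flour: 53.4 g; vegetable oil: 51.9 oz; sliced almonds: 70.9 g

Scaling factor: 9/2 = 4.5.
peanut butter: 1.25 cup × 9/2 × 258 g/cup ÷ 1000 g/kg ≈ 1.5 kg
sour cream: (1 cup + 11 tbsp = 1.6875 cup) × 9/2 × 230 g/cup ≈ 1746.6 g
cocoa powder: 4 tbsp × 9/2 ÷ 16 tbsp/cup × 85 g/cup ≈ 95.6 g
cake flour: (1 tbsp + 2 tsp = 5/3 tbsp) × 9/2 ÷ 16 tbsp/cup × 114 g/cup ≈ 53.4 g
vegetable oil: 1.5 cup × 9/2 × 218 g/cup ÷ 28.35 g/oz ≈ 51.9 oz
sliced almonds: (2 tbsp + 1 tsp = 7/3 tbsp) × 9/2 ÷ 16 tbsp/cup × 108 g/cup ≈ 70.9 g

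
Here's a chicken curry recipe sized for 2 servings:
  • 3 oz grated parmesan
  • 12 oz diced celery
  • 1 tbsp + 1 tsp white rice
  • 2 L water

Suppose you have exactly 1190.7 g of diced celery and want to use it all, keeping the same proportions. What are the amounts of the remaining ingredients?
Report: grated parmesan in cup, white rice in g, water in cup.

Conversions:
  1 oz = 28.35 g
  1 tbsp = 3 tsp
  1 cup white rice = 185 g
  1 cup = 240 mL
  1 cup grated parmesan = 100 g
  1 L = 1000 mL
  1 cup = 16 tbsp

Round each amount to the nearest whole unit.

grated parmesan: 3 cup; white rice: 54 g; water: 29 cup

The original recipe has 340.2 g of diced celery, so the scaling factor is 1190.7 ÷ 340.2 = 7/2 = 3.5.
grated parmesan: 3 oz × 7/2 × 28.35 g/oz ÷ 100 g/cup ≈ 3 cup
white rice: (1 tbsp + 1 tsp = 4/3 tbsp) × 7/2 ÷ 16 tbsp/cup × 185 g/cup ≈ 54 g
water: 2 L × 7/2 × 1000 mL/L ÷ 240 mL/cup ≈ 29 cup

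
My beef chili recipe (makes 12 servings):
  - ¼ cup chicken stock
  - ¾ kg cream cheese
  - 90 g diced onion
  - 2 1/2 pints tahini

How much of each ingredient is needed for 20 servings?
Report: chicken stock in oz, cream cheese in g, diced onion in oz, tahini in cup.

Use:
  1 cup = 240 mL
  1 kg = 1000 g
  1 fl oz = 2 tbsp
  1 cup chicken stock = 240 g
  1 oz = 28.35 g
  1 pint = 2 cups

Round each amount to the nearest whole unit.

Scaling factor: 20/12 = 5/3.
chicken stock: 0.25 cup × 5/3 × 240 g/cup ÷ 28.35 g/oz ≈ 4 oz
cream cheese: 0.75 kg × 5/3 × 1000 g/kg = 1250 g
diced onion: 90 g × 5/3 ÷ 28.35 g/oz ≈ 5 oz
tahini: 2.5 pint × 5/3 × 2 cup/pint ≈ 8 cup

chicken stock: 4 oz; cream cheese: 1250 g; diced onion: 5 oz; tahini: 8 cup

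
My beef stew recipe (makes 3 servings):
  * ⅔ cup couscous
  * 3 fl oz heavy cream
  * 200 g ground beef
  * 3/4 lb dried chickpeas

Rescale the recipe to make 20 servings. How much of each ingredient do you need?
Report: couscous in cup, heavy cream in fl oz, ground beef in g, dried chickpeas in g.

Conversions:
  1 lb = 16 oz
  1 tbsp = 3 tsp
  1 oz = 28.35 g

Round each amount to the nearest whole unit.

Scaling factor: 20/3.
couscous: 2/3 cup × 20/3 ≈ 4 cup
heavy cream: 3 fl oz × 20/3 = 20 fl oz
ground beef: 200 g × 20/3 ≈ 1333 g
dried chickpeas: 0.75 lb × 20/3 × 16 oz/lb × 28.35 g/oz = 2268 g

couscous: 4 cup; heavy cream: 20 fl oz; ground beef: 1333 g; dried chickpeas: 2268 g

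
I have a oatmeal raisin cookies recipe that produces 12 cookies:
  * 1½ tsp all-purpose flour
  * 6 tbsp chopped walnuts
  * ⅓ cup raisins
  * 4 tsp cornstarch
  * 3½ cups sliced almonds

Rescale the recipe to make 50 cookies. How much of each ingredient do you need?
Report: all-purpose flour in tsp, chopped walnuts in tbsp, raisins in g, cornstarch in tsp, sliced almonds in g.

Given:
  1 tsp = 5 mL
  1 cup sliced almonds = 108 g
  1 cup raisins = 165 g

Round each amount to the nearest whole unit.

Scaling factor: 50/12 = 25/6.
all-purpose flour: 1.5 tsp × 25/6 ≈ 6 tsp
chopped walnuts: 6 tbsp × 25/6 = 25 tbsp
raisins: 1/3 cup × 25/6 × 165 g/cup ≈ 229 g
cornstarch: 4 tsp × 25/6 ≈ 17 tsp
sliced almonds: 3.5 cup × 25/6 × 108 g/cup = 1575 g

all-purpose flour: 6 tsp; chopped walnuts: 25 tbsp; raisins: 229 g; cornstarch: 17 tsp; sliced almonds: 1575 g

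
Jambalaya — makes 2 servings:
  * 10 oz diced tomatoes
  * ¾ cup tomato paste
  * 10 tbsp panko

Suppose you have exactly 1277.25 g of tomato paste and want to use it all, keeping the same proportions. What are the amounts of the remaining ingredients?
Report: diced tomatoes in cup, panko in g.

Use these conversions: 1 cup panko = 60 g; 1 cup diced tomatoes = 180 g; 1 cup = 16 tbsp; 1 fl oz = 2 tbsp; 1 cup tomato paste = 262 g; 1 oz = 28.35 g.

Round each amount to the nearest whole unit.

diced tomatoes: 10 cup; panko: 244 g

The original recipe has 196.5 g of tomato paste, so the scaling factor is 1277.25 ÷ 196.5 = 13/2 = 6.5.
diced tomatoes: 10 oz × 13/2 × 28.35 g/oz ÷ 180 g/cup ≈ 10 cup
panko: 10 tbsp × 13/2 ÷ 16 tbsp/cup × 60 g/cup ≈ 244 g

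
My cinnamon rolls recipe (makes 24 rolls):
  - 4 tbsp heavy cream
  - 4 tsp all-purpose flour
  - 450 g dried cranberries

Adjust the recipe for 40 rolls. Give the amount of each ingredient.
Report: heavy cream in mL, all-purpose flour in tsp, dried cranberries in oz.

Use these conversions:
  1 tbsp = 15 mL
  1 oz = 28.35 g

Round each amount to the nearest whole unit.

Scaling factor: 40/24 = 5/3.
heavy cream: 4 tbsp × 5/3 × 15 mL/tbsp = 100 mL
all-purpose flour: 4 tsp × 5/3 ≈ 7 tsp
dried cranberries: 450 g × 5/3 ÷ 28.35 g/oz ≈ 26 oz

heavy cream: 100 mL; all-purpose flour: 7 tsp; dried cranberries: 26 oz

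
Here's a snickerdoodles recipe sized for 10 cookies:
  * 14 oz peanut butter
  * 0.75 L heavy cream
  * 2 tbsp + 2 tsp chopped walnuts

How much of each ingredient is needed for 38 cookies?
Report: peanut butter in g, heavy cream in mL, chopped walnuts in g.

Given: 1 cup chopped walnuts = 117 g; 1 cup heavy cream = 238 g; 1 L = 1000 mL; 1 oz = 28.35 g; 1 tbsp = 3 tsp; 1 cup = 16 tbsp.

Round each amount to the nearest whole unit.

peanut butter: 1508 g; heavy cream: 2850 mL; chopped walnuts: 74 g

Scaling factor: 38/10 = 19/5 = 3.8.
peanut butter: 14 oz × 19/5 × 28.35 g/oz ≈ 1508 g
heavy cream: 0.75 L × 19/5 × 1000 mL/L = 2850 mL
chopped walnuts: (2 tbsp + 2 tsp = 8/3 tbsp) × 19/5 ÷ 16 tbsp/cup × 117 g/cup ≈ 74 g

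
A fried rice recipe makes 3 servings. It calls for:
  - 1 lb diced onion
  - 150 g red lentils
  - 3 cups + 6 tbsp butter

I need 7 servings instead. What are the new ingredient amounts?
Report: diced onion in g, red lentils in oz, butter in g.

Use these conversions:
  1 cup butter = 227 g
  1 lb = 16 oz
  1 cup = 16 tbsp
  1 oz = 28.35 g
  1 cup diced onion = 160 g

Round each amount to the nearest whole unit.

Scaling factor: 7/3.
diced onion: 1 lb × 7/3 × 16 oz/lb × 28.35 g/oz ≈ 1058 g
red lentils: 150 g × 7/3 ÷ 28.35 g/oz ≈ 12 oz
butter: (3 cup + 6 tbsp = 3.375 cup) × 7/3 × 227 g/cup ≈ 1788 g

diced onion: 1058 g; red lentils: 12 oz; butter: 1788 g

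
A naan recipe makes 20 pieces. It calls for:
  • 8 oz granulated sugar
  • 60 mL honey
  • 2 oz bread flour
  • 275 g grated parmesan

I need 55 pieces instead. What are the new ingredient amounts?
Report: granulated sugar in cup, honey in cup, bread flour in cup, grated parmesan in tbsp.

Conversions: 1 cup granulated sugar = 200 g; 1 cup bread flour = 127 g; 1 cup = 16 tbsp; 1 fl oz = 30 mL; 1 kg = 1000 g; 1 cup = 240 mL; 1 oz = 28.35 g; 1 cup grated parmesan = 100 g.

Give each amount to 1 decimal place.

Scaling factor: 55/20 = 11/4 = 2.75.
granulated sugar: 8 oz × 11/4 × 28.35 g/oz ÷ 200 g/cup ≈ 3.1 cup
honey: 60 mL × 11/4 ÷ 240 mL/cup ≈ 0.7 cup
bread flour: 2 oz × 11/4 × 28.35 g/oz ÷ 127 g/cup ≈ 1.2 cup
grated parmesan: 275 g × 11/4 ÷ 100 g/cup × 16 tbsp/cup = 121.0 tbsp

granulated sugar: 3.1 cup; honey: 0.7 cup; bread flour: 1.2 cup; grated parmesan: 121.0 tbsp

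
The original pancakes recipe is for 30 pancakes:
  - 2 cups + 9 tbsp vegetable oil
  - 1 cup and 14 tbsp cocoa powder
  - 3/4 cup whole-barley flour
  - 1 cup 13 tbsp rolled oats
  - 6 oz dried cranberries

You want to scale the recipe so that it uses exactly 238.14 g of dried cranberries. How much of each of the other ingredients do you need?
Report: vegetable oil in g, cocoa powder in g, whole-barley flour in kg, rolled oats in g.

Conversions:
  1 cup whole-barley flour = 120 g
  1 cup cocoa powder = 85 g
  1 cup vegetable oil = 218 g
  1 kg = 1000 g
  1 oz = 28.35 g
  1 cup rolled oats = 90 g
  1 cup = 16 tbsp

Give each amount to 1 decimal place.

vegetable oil: 782.1 g; cocoa powder: 223.1 g; whole-barley flour: 0.1 kg; rolled oats: 228.4 g

The original recipe has 170.1 g of dried cranberries, so the scaling factor is 238.14 ÷ 170.1 = 7/5 = 1.4.
vegetable oil: (2 cup + 9 tbsp = 2.5625 cup) × 7/5 × 218 g/cup ≈ 782.1 g
cocoa powder: (1 cup + 14 tbsp = 1.875 cup) × 7/5 × 85 g/cup ≈ 223.1 g
whole-barley flour: 0.75 cup × 7/5 × 120 g/cup ÷ 1000 g/kg ≈ 0.1 kg
rolled oats: (1 cup + 13 tbsp = 1.8125 cup) × 7/5 × 90 g/cup ≈ 228.4 g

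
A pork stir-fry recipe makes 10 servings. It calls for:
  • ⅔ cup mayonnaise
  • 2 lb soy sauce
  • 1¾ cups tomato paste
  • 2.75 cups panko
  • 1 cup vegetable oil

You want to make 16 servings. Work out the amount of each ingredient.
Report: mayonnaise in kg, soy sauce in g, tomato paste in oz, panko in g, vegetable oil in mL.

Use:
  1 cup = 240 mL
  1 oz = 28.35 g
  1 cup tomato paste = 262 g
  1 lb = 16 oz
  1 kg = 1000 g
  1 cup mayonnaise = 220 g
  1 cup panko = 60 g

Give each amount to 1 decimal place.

Scaling factor: 16/10 = 8/5 = 1.6.
mayonnaise: 2/3 cup × 8/5 × 220 g/cup ÷ 1000 g/kg ≈ 0.2 kg
soy sauce: 2 lb × 8/5 × 16 oz/lb × 28.35 g/oz ≈ 1451.5 g
tomato paste: 1.75 cup × 8/5 × 262 g/cup ÷ 28.35 g/oz ≈ 25.9 oz
panko: 2.75 cup × 8/5 × 60 g/cup = 264.0 g
vegetable oil: 1 cup × 8/5 × 240 mL/cup = 384.0 mL

mayonnaise: 0.2 kg; soy sauce: 1451.5 g; tomato paste: 25.9 oz; panko: 264.0 g; vegetable oil: 384.0 mL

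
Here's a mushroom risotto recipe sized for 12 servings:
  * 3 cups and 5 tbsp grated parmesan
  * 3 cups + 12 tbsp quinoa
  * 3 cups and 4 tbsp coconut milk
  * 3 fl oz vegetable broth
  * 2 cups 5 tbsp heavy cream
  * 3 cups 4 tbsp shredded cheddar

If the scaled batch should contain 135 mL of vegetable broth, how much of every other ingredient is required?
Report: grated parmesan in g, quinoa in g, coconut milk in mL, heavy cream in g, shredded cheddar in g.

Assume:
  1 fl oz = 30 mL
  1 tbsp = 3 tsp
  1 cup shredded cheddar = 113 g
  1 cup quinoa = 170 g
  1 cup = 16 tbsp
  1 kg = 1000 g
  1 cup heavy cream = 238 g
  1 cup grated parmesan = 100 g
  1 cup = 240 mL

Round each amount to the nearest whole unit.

The original recipe has 90 mL of vegetable broth, so the scaling factor is 135 ÷ 90 = 3/2 = 1.5.
grated parmesan: (3 cup + 5 tbsp = 3.3125 cup) × 3/2 × 100 g/cup ≈ 497 g
quinoa: (3 cup + 12 tbsp = 3.75 cup) × 3/2 × 170 g/cup ≈ 956 g
coconut milk: (3 cup + 4 tbsp = 3.25 cup) × 3/2 × 240 mL/cup = 1170 mL
heavy cream: (2 cup + 5 tbsp = 2.3125 cup) × 3/2 × 238 g/cup ≈ 826 g
shredded cheddar: (3 cup + 4 tbsp = 3.25 cup) × 3/2 × 113 g/cup ≈ 551 g

grated parmesan: 497 g; quinoa: 956 g; coconut milk: 1170 mL; heavy cream: 826 g; shredded cheddar: 551 g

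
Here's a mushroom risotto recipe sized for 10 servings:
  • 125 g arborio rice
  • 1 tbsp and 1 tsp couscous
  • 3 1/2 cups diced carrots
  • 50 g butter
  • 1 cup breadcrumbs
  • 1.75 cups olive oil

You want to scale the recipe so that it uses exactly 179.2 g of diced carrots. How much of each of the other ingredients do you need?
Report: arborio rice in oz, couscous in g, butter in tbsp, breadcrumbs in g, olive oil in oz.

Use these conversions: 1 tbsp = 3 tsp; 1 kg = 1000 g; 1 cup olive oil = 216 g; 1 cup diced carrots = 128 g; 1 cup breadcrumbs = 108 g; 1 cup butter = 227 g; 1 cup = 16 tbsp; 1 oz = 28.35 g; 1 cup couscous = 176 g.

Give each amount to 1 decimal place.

The original recipe has 448 g of diced carrots, so the scaling factor is 179.2 ÷ 448 = 2/5 = 0.4.
arborio rice: 125 g × 2/5 ÷ 28.35 g/oz ≈ 1.8 oz
couscous: (1 tbsp + 1 tsp = 4/3 tbsp) × 2/5 ÷ 16 tbsp/cup × 176 g/cup ≈ 5.9 g
butter: 50 g × 2/5 ÷ 227 g/cup × 16 tbsp/cup ≈ 1.4 tbsp
breadcrumbs: 1 cup × 2/5 × 108 g/cup = 43.2 g
olive oil: 1.75 cup × 2/5 × 216 g/cup ÷ 28.35 g/oz ≈ 5.3 oz

arborio rice: 1.8 oz; couscous: 5.9 g; butter: 1.4 tbsp; breadcrumbs: 43.2 g; olive oil: 5.3 oz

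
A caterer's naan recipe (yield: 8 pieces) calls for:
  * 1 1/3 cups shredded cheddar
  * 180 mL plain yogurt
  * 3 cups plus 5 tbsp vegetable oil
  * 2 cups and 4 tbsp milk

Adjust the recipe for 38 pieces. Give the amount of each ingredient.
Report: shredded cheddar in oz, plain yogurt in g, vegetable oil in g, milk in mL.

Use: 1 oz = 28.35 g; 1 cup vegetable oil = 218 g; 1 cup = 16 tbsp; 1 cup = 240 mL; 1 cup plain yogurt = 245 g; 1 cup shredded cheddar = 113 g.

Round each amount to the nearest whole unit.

Scaling factor: 38/8 = 19/4 = 4.75.
shredded cheddar: 4/3 cup × 19/4 × 113 g/cup ÷ 28.35 g/oz ≈ 25 oz
plain yogurt: 180 mL × 19/4 ÷ 240 mL/cup × 245 g/cup ≈ 873 g
vegetable oil: (3 cup + 5 tbsp = 3.3125 cup) × 19/4 × 218 g/cup ≈ 3430 g
milk: (2 cup + 4 tbsp = 2.25 cup) × 19/4 × 240 mL/cup = 2565 mL

shredded cheddar: 25 oz; plain yogurt: 873 g; vegetable oil: 3430 g; milk: 2565 mL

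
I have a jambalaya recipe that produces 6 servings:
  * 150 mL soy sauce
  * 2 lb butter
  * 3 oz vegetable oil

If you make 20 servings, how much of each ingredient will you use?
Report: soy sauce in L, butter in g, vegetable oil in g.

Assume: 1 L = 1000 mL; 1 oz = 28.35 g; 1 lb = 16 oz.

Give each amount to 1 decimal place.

Scaling factor: 20/6 = 10/3.
soy sauce: 150 mL × 10/3 ÷ 1000 mL/L = 0.5 L
butter: 2 lb × 10/3 × 16 oz/lb × 28.35 g/oz = 3024.0 g
vegetable oil: 3 oz × 10/3 × 28.35 g/oz = 283.5 g

soy sauce: 0.5 L; butter: 3024.0 g; vegetable oil: 283.5 g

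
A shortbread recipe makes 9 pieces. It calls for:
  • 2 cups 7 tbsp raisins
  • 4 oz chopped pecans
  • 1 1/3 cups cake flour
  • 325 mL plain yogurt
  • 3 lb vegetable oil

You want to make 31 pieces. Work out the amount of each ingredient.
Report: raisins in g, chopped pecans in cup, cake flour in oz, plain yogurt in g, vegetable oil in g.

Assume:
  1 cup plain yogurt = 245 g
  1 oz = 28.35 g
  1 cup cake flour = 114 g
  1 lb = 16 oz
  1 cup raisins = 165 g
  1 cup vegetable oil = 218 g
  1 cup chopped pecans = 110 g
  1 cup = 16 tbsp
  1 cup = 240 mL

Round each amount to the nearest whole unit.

Scaling factor: 31/9.
raisins: (2 cup + 7 tbsp = 2.4375 cup) × 31/9 × 165 g/cup ≈ 1385 g
chopped pecans: 4 oz × 31/9 × 28.35 g/oz ÷ 110 g/cup ≈ 4 cup
cake flour: 4/3 cup × 31/9 × 114 g/cup ÷ 28.35 g/oz ≈ 18 oz
plain yogurt: 325 mL × 31/9 ÷ 240 mL/cup × 245 g/cup ≈ 1143 g
vegetable oil: 3 lb × 31/9 × 16 oz/lb × 28.35 g/oz ≈ 4687 g

raisins: 1385 g; chopped pecans: 4 cup; cake flour: 18 oz; plain yogurt: 1143 g; vegetable oil: 4687 g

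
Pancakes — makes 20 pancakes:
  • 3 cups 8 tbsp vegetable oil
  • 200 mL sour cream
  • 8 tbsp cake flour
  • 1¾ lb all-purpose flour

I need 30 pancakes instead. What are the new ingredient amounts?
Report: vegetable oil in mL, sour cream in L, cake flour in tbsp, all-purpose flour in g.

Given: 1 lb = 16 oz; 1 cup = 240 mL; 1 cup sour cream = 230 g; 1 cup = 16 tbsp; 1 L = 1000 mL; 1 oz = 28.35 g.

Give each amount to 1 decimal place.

vegetable oil: 1260.0 mL; sour cream: 0.3 L; cake flour: 12.0 tbsp; all-purpose flour: 1190.7 g

Scaling factor: 30/20 = 3/2 = 1.5.
vegetable oil: (3 cup + 8 tbsp = 3.5 cup) × 3/2 × 240 mL/cup = 1260.0 mL
sour cream: 200 mL × 3/2 ÷ 1000 mL/L = 0.3 L
cake flour: 8 tbsp × 3/2 = 12.0 tbsp
all-purpose flour: 1.75 lb × 3/2 × 16 oz/lb × 28.35 g/oz = 1190.7 g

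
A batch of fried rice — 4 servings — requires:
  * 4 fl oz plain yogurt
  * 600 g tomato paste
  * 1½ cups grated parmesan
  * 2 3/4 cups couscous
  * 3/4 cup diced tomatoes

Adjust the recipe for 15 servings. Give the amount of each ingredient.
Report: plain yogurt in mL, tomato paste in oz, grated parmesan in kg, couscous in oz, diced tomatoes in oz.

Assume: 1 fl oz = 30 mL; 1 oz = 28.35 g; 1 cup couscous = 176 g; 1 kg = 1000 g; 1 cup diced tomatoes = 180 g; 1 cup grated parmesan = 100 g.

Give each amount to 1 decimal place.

plain yogurt: 450.0 mL; tomato paste: 79.4 oz; grated parmesan: 0.6 kg; couscous: 64.0 oz; diced tomatoes: 17.9 oz

Scaling factor: 15/4 = 3.75.
plain yogurt: 4 fl oz × 15/4 × 30 mL/fl oz = 450.0 mL
tomato paste: 600 g × 15/4 ÷ 28.35 g/oz ≈ 79.4 oz
grated parmesan: 1.5 cup × 15/4 × 100 g/cup ÷ 1000 g/kg ≈ 0.6 kg
couscous: 2.75 cup × 15/4 × 176 g/cup ÷ 28.35 g/oz ≈ 64.0 oz
diced tomatoes: 0.75 cup × 15/4 × 180 g/cup ÷ 28.35 g/oz ≈ 17.9 oz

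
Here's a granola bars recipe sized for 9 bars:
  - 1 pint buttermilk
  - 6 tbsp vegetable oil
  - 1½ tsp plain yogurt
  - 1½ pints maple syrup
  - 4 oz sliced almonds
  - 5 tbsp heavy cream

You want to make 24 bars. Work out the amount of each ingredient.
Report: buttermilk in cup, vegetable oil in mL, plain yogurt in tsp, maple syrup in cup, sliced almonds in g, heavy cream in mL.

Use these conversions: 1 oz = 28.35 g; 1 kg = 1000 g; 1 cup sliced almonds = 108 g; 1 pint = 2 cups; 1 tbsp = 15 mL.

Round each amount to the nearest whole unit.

buttermilk: 5 cup; vegetable oil: 240 mL; plain yogurt: 4 tsp; maple syrup: 8 cup; sliced almonds: 302 g; heavy cream: 200 mL

Scaling factor: 24/9 = 8/3.
buttermilk: 1 pint × 8/3 × 2 cup/pint ≈ 5 cup
vegetable oil: 6 tbsp × 8/3 × 15 mL/tbsp = 240 mL
plain yogurt: 1.5 tsp × 8/3 = 4 tsp
maple syrup: 1.5 pint × 8/3 × 2 cup/pint = 8 cup
sliced almonds: 4 oz × 8/3 × 28.35 g/oz ≈ 302 g
heavy cream: 5 tbsp × 8/3 × 15 mL/tbsp = 200 mL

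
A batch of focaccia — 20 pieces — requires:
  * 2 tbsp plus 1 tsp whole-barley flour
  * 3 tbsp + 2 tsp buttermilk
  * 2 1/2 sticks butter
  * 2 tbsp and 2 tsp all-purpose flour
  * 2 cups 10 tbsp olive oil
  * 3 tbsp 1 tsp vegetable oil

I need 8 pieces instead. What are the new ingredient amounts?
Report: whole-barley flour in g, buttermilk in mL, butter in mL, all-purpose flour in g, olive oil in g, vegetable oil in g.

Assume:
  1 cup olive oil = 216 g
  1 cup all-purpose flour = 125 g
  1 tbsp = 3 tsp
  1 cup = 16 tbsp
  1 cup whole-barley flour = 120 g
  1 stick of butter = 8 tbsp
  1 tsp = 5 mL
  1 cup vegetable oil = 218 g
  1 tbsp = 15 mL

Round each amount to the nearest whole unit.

whole-barley flour: 7 g; buttermilk: 22 mL; butter: 120 mL; all-purpose flour: 8 g; olive oil: 227 g; vegetable oil: 18 g

Scaling factor: 8/20 = 2/5 = 0.4.
whole-barley flour: (2 tbsp + 1 tsp = 7/3 tbsp) × 2/5 ÷ 16 tbsp/cup × 120 g/cup = 7 g
buttermilk: (3 tbsp + 2 tsp = 11/3 tbsp) × 2/5 × 15 mL/tbsp = 22 mL
butter: 2.5 stick × 2/5 × 8 tbsp/stick × 15 mL/tbsp = 120 mL
all-purpose flour: (2 tbsp + 2 tsp = 8/3 tbsp) × 2/5 ÷ 16 tbsp/cup × 125 g/cup ≈ 8 g
olive oil: (2 cup + 10 tbsp = 2.625 cup) × 2/5 × 216 g/cup ≈ 227 g
vegetable oil: (3 tbsp + 1 tsp = 10/3 tbsp) × 2/5 ÷ 16 tbsp/cup × 218 g/cup ≈ 18 g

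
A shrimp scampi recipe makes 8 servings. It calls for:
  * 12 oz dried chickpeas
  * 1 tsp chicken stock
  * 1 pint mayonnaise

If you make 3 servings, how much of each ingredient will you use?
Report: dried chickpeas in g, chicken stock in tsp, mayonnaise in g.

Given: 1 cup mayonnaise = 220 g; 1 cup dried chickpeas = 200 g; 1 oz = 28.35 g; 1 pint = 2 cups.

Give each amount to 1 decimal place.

dried chickpeas: 127.6 g; chicken stock: 0.4 tsp; mayonnaise: 165.0 g

Scaling factor: 3/8 = 0.375.
dried chickpeas: 12 oz × 3/8 × 28.35 g/oz ≈ 127.6 g
chicken stock: 1 tsp × 3/8 ≈ 0.4 tsp
mayonnaise: 1 pint × 3/8 × 2 cup/pint × 220 g/cup = 165.0 g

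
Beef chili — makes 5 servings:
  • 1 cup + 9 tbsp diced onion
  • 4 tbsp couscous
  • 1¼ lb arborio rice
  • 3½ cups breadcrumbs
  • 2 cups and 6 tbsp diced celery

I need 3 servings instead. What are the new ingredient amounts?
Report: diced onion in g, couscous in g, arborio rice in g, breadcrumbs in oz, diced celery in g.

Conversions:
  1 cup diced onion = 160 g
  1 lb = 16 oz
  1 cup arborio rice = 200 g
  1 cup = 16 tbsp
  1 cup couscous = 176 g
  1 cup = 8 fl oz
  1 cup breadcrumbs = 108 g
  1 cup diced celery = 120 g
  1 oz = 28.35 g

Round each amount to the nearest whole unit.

diced onion: 150 g; couscous: 26 g; arborio rice: 340 g; breadcrumbs: 8 oz; diced celery: 171 g

Scaling factor: 3/5 = 0.6.
diced onion: (1 cup + 9 tbsp = 1.5625 cup) × 3/5 × 160 g/cup = 150 g
couscous: 4 tbsp × 3/5 ÷ 16 tbsp/cup × 176 g/cup ≈ 26 g
arborio rice: 1.25 lb × 3/5 × 16 oz/lb × 28.35 g/oz ≈ 340 g
breadcrumbs: 3.5 cup × 3/5 × 108 g/cup ÷ 28.35 g/oz = 8 oz
diced celery: (2 cup + 6 tbsp = 2.375 cup) × 3/5 × 120 g/cup = 171 g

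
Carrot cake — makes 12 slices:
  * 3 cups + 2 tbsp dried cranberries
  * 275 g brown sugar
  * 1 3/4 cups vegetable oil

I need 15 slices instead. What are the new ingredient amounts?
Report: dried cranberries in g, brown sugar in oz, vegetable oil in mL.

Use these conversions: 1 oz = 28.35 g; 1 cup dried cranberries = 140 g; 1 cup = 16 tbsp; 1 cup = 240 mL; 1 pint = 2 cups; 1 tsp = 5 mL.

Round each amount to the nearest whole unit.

Scaling factor: 15/12 = 5/4 = 1.25.
dried cranberries: (3 cup + 2 tbsp = 3.125 cup) × 5/4 × 140 g/cup ≈ 547 g
brown sugar: 275 g × 5/4 ÷ 28.35 g/oz ≈ 12 oz
vegetable oil: 1.75 cup × 5/4 × 240 mL/cup = 525 mL

dried cranberries: 547 g; brown sugar: 12 oz; vegetable oil: 525 mL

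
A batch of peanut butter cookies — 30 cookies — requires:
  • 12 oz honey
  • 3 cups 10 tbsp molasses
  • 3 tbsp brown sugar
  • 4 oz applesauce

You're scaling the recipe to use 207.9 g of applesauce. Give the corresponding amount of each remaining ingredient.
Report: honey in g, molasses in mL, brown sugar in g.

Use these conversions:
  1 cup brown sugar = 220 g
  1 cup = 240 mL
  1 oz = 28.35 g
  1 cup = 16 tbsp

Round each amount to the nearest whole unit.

honey: 624 g; molasses: 1595 mL; brown sugar: 76 g

The original recipe has 113.4 g of applesauce, so the scaling factor is 207.9 ÷ 113.4 = 11/6.
honey: 12 oz × 11/6 × 28.35 g/oz ≈ 624 g
molasses: (3 cup + 10 tbsp = 3.625 cup) × 11/6 × 240 mL/cup = 1595 mL
brown sugar: 3 tbsp × 11/6 ÷ 16 tbsp/cup × 220 g/cup ≈ 76 g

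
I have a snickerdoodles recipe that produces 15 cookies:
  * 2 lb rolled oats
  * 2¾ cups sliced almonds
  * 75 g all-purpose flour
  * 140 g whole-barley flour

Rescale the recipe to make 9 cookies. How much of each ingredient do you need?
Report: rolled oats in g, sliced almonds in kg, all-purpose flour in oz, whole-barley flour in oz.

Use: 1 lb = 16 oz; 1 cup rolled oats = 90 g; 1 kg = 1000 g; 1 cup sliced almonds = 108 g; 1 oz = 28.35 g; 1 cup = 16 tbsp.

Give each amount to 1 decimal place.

Scaling factor: 9/15 = 3/5 = 0.6.
rolled oats: 2 lb × 3/5 × 16 oz/lb × 28.35 g/oz ≈ 544.3 g
sliced almonds: 2.75 cup × 3/5 × 108 g/cup ÷ 1000 g/kg ≈ 0.2 kg
all-purpose flour: 75 g × 3/5 ÷ 28.35 g/oz ≈ 1.6 oz
whole-barley flour: 140 g × 3/5 ÷ 28.35 g/oz ≈ 3.0 oz

rolled oats: 544.3 g; sliced almonds: 0.2 kg; all-purpose flour: 1.6 oz; whole-barley flour: 3.0 oz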